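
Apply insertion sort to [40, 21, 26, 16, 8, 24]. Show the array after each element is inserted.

First element 40 is already 'sorted'
Insert 21: shifted 1 elements -> [21, 40, 26, 16, 8, 24]
Insert 26: shifted 1 elements -> [21, 26, 40, 16, 8, 24]
Insert 16: shifted 3 elements -> [16, 21, 26, 40, 8, 24]
Insert 8: shifted 4 elements -> [8, 16, 21, 26, 40, 24]
Insert 24: shifted 2 elements -> [8, 16, 21, 24, 26, 40]


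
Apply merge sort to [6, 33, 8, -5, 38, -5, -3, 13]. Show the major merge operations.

Divide and conquer:
  Merge [6] + [33] -> [6, 33]
  Merge [8] + [-5] -> [-5, 8]
  Merge [6, 33] + [-5, 8] -> [-5, 6, 8, 33]
  Merge [38] + [-5] -> [-5, 38]
  Merge [-3] + [13] -> [-3, 13]
  Merge [-5, 38] + [-3, 13] -> [-5, -3, 13, 38]
  Merge [-5, 6, 8, 33] + [-5, -3, 13, 38] -> [-5, -5, -3, 6, 8, 13, 33, 38]


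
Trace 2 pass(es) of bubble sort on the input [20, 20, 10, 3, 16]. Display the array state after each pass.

After pass 1: [20, 10, 3, 16, 20] (3 swaps)
After pass 2: [10, 3, 16, 20, 20] (3 swaps)
Total swaps: 6


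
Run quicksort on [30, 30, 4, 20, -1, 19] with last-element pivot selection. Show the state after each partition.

Partition 1: pivot=19 at index 2 -> [4, -1, 19, 20, 30, 30]
Partition 2: pivot=-1 at index 0 -> [-1, 4, 19, 20, 30, 30]
Partition 3: pivot=30 at index 5 -> [-1, 4, 19, 20, 30, 30]
Partition 4: pivot=30 at index 4 -> [-1, 4, 19, 20, 30, 30]


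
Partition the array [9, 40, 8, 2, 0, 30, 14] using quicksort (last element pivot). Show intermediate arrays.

Partition 1: pivot=14 at index 4 -> [9, 8, 2, 0, 14, 30, 40]
Partition 2: pivot=0 at index 0 -> [0, 8, 2, 9, 14, 30, 40]
Partition 3: pivot=9 at index 3 -> [0, 8, 2, 9, 14, 30, 40]
Partition 4: pivot=2 at index 1 -> [0, 2, 8, 9, 14, 30, 40]
Partition 5: pivot=40 at index 6 -> [0, 2, 8, 9, 14, 30, 40]


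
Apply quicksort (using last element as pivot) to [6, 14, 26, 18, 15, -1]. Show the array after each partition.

Partition 1: pivot=-1 at index 0 -> [-1, 14, 26, 18, 15, 6]
Partition 2: pivot=6 at index 1 -> [-1, 6, 26, 18, 15, 14]
Partition 3: pivot=14 at index 2 -> [-1, 6, 14, 18, 15, 26]
Partition 4: pivot=26 at index 5 -> [-1, 6, 14, 18, 15, 26]
Partition 5: pivot=15 at index 3 -> [-1, 6, 14, 15, 18, 26]


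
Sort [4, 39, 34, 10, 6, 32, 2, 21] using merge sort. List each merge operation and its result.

Divide and conquer:
  Merge [4] + [39] -> [4, 39]
  Merge [34] + [10] -> [10, 34]
  Merge [4, 39] + [10, 34] -> [4, 10, 34, 39]
  Merge [6] + [32] -> [6, 32]
  Merge [2] + [21] -> [2, 21]
  Merge [6, 32] + [2, 21] -> [2, 6, 21, 32]
  Merge [4, 10, 34, 39] + [2, 6, 21, 32] -> [2, 4, 6, 10, 21, 32, 34, 39]


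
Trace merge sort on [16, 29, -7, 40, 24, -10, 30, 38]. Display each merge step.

Divide and conquer:
  Merge [16] + [29] -> [16, 29]
  Merge [-7] + [40] -> [-7, 40]
  Merge [16, 29] + [-7, 40] -> [-7, 16, 29, 40]
  Merge [24] + [-10] -> [-10, 24]
  Merge [30] + [38] -> [30, 38]
  Merge [-10, 24] + [30, 38] -> [-10, 24, 30, 38]
  Merge [-7, 16, 29, 40] + [-10, 24, 30, 38] -> [-10, -7, 16, 24, 29, 30, 38, 40]


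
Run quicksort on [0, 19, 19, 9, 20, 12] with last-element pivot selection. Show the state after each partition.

Partition 1: pivot=12 at index 2 -> [0, 9, 12, 19, 20, 19]
Partition 2: pivot=9 at index 1 -> [0, 9, 12, 19, 20, 19]
Partition 3: pivot=19 at index 4 -> [0, 9, 12, 19, 19, 20]


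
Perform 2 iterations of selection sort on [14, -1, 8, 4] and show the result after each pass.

Pass 1: Select minimum -1 at index 1, swap -> [-1, 14, 8, 4]
Pass 2: Select minimum 4 at index 3, swap -> [-1, 4, 8, 14]


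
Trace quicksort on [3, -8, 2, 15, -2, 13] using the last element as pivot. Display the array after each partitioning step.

Partition 1: pivot=13 at index 4 -> [3, -8, 2, -2, 13, 15]
Partition 2: pivot=-2 at index 1 -> [-8, -2, 2, 3, 13, 15]
Partition 3: pivot=3 at index 3 -> [-8, -2, 2, 3, 13, 15]


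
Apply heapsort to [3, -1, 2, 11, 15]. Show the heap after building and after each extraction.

Build heap: [15, 11, 2, 3, -1]
Extract 15: [11, 3, 2, -1, 15]
Extract 11: [3, -1, 2, 11, 15]
Extract 3: [2, -1, 3, 11, 15]
Extract 2: [-1, 2, 3, 11, 15]


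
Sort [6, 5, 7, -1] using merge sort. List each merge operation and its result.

Divide and conquer:
  Merge [6] + [5] -> [5, 6]
  Merge [7] + [-1] -> [-1, 7]
  Merge [5, 6] + [-1, 7] -> [-1, 5, 6, 7]


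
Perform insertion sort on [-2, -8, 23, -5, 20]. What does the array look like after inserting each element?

First element -2 is already 'sorted'
Insert -8: shifted 1 elements -> [-8, -2, 23, -5, 20]
Insert 23: shifted 0 elements -> [-8, -2, 23, -5, 20]
Insert -5: shifted 2 elements -> [-8, -5, -2, 23, 20]
Insert 20: shifted 1 elements -> [-8, -5, -2, 20, 23]


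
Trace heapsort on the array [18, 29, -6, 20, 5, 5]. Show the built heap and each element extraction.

Build heap: [29, 20, 5, 18, 5, -6]
Extract 29: [20, 18, 5, -6, 5, 29]
Extract 20: [18, 5, 5, -6, 20, 29]
Extract 18: [5, -6, 5, 18, 20, 29]
Extract 5: [5, -6, 5, 18, 20, 29]
Extract 5: [-6, 5, 5, 18, 20, 29]


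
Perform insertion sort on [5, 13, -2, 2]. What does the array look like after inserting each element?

First element 5 is already 'sorted'
Insert 13: shifted 0 elements -> [5, 13, -2, 2]
Insert -2: shifted 2 elements -> [-2, 5, 13, 2]
Insert 2: shifted 2 elements -> [-2, 2, 5, 13]


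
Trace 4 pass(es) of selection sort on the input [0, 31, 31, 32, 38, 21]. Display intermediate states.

Pass 1: Select minimum 0 at index 0, swap -> [0, 31, 31, 32, 38, 21]
Pass 2: Select minimum 21 at index 5, swap -> [0, 21, 31, 32, 38, 31]
Pass 3: Select minimum 31 at index 2, swap -> [0, 21, 31, 32, 38, 31]
Pass 4: Select minimum 31 at index 5, swap -> [0, 21, 31, 31, 38, 32]


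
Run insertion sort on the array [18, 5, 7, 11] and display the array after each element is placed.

First element 18 is already 'sorted'
Insert 5: shifted 1 elements -> [5, 18, 7, 11]
Insert 7: shifted 1 elements -> [5, 7, 18, 11]
Insert 11: shifted 1 elements -> [5, 7, 11, 18]


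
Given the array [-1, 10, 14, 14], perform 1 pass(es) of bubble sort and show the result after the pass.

After pass 1: [-1, 10, 14, 14] (0 swaps)
Total swaps: 0


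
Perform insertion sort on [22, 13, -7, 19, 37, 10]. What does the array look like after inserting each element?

First element 22 is already 'sorted'
Insert 13: shifted 1 elements -> [13, 22, -7, 19, 37, 10]
Insert -7: shifted 2 elements -> [-7, 13, 22, 19, 37, 10]
Insert 19: shifted 1 elements -> [-7, 13, 19, 22, 37, 10]
Insert 37: shifted 0 elements -> [-7, 13, 19, 22, 37, 10]
Insert 10: shifted 4 elements -> [-7, 10, 13, 19, 22, 37]


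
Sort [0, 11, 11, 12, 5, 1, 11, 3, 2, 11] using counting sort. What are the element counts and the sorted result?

Count array: [1, 1, 1, 1, 0, 1, 0, 0, 0, 0, 0, 4, 1]
(count[i] = number of elements equal to i)
Cumulative count: [1, 2, 3, 4, 4, 5, 5, 5, 5, 5, 5, 9, 10]
Sorted: [0, 1, 2, 3, 5, 11, 11, 11, 11, 12]


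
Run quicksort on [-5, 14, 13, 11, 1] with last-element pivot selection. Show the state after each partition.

Partition 1: pivot=1 at index 1 -> [-5, 1, 13, 11, 14]
Partition 2: pivot=14 at index 4 -> [-5, 1, 13, 11, 14]
Partition 3: pivot=11 at index 2 -> [-5, 1, 11, 13, 14]


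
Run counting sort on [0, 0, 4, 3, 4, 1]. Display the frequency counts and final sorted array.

Count array: [2, 1, 0, 1, 2]
(count[i] = number of elements equal to i)
Cumulative count: [2, 3, 3, 4, 6]
Sorted: [0, 0, 1, 3, 4, 4]


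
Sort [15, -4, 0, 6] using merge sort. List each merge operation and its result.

Divide and conquer:
  Merge [15] + [-4] -> [-4, 15]
  Merge [0] + [6] -> [0, 6]
  Merge [-4, 15] + [0, 6] -> [-4, 0, 6, 15]


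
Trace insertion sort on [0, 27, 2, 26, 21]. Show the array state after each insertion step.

First element 0 is already 'sorted'
Insert 27: shifted 0 elements -> [0, 27, 2, 26, 21]
Insert 2: shifted 1 elements -> [0, 2, 27, 26, 21]
Insert 26: shifted 1 elements -> [0, 2, 26, 27, 21]
Insert 21: shifted 2 elements -> [0, 2, 21, 26, 27]


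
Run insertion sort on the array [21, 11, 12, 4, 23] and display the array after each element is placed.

First element 21 is already 'sorted'
Insert 11: shifted 1 elements -> [11, 21, 12, 4, 23]
Insert 12: shifted 1 elements -> [11, 12, 21, 4, 23]
Insert 4: shifted 3 elements -> [4, 11, 12, 21, 23]
Insert 23: shifted 0 elements -> [4, 11, 12, 21, 23]


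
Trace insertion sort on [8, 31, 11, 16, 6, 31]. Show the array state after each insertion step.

First element 8 is already 'sorted'
Insert 31: shifted 0 elements -> [8, 31, 11, 16, 6, 31]
Insert 11: shifted 1 elements -> [8, 11, 31, 16, 6, 31]
Insert 16: shifted 1 elements -> [8, 11, 16, 31, 6, 31]
Insert 6: shifted 4 elements -> [6, 8, 11, 16, 31, 31]
Insert 31: shifted 0 elements -> [6, 8, 11, 16, 31, 31]


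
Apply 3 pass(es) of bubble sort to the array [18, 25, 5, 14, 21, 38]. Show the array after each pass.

After pass 1: [18, 5, 14, 21, 25, 38] (3 swaps)
After pass 2: [5, 14, 18, 21, 25, 38] (2 swaps)
After pass 3: [5, 14, 18, 21, 25, 38] (0 swaps)
Total swaps: 5


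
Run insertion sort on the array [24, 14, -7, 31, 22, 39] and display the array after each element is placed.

First element 24 is already 'sorted'
Insert 14: shifted 1 elements -> [14, 24, -7, 31, 22, 39]
Insert -7: shifted 2 elements -> [-7, 14, 24, 31, 22, 39]
Insert 31: shifted 0 elements -> [-7, 14, 24, 31, 22, 39]
Insert 22: shifted 2 elements -> [-7, 14, 22, 24, 31, 39]
Insert 39: shifted 0 elements -> [-7, 14, 22, 24, 31, 39]


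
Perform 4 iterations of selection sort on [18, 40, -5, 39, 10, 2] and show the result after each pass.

Pass 1: Select minimum -5 at index 2, swap -> [-5, 40, 18, 39, 10, 2]
Pass 2: Select minimum 2 at index 5, swap -> [-5, 2, 18, 39, 10, 40]
Pass 3: Select minimum 10 at index 4, swap -> [-5, 2, 10, 39, 18, 40]
Pass 4: Select minimum 18 at index 4, swap -> [-5, 2, 10, 18, 39, 40]


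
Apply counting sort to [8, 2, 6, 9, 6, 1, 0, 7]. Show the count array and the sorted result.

Count array: [1, 1, 1, 0, 0, 0, 2, 1, 1, 1]
(count[i] = number of elements equal to i)
Cumulative count: [1, 2, 3, 3, 3, 3, 5, 6, 7, 8]
Sorted: [0, 1, 2, 6, 6, 7, 8, 9]


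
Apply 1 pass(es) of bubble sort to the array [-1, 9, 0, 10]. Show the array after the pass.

After pass 1: [-1, 0, 9, 10] (1 swaps)
Total swaps: 1


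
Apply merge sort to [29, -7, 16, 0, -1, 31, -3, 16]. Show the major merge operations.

Divide and conquer:
  Merge [29] + [-7] -> [-7, 29]
  Merge [16] + [0] -> [0, 16]
  Merge [-7, 29] + [0, 16] -> [-7, 0, 16, 29]
  Merge [-1] + [31] -> [-1, 31]
  Merge [-3] + [16] -> [-3, 16]
  Merge [-1, 31] + [-3, 16] -> [-3, -1, 16, 31]
  Merge [-7, 0, 16, 29] + [-3, -1, 16, 31] -> [-7, -3, -1, 0, 16, 16, 29, 31]


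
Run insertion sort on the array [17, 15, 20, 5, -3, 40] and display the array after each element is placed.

First element 17 is already 'sorted'
Insert 15: shifted 1 elements -> [15, 17, 20, 5, -3, 40]
Insert 20: shifted 0 elements -> [15, 17, 20, 5, -3, 40]
Insert 5: shifted 3 elements -> [5, 15, 17, 20, -3, 40]
Insert -3: shifted 4 elements -> [-3, 5, 15, 17, 20, 40]
Insert 40: shifted 0 elements -> [-3, 5, 15, 17, 20, 40]


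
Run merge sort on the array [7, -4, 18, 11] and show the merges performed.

Divide and conquer:
  Merge [7] + [-4] -> [-4, 7]
  Merge [18] + [11] -> [11, 18]
  Merge [-4, 7] + [11, 18] -> [-4, 7, 11, 18]


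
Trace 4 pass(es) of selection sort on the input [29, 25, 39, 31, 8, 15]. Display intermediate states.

Pass 1: Select minimum 8 at index 4, swap -> [8, 25, 39, 31, 29, 15]
Pass 2: Select minimum 15 at index 5, swap -> [8, 15, 39, 31, 29, 25]
Pass 3: Select minimum 25 at index 5, swap -> [8, 15, 25, 31, 29, 39]
Pass 4: Select minimum 29 at index 4, swap -> [8, 15, 25, 29, 31, 39]


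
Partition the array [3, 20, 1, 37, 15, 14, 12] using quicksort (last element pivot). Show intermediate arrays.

Partition 1: pivot=12 at index 2 -> [3, 1, 12, 37, 15, 14, 20]
Partition 2: pivot=1 at index 0 -> [1, 3, 12, 37, 15, 14, 20]
Partition 3: pivot=20 at index 5 -> [1, 3, 12, 15, 14, 20, 37]
Partition 4: pivot=14 at index 3 -> [1, 3, 12, 14, 15, 20, 37]


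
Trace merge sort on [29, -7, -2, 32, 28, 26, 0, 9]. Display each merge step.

Divide and conquer:
  Merge [29] + [-7] -> [-7, 29]
  Merge [-2] + [32] -> [-2, 32]
  Merge [-7, 29] + [-2, 32] -> [-7, -2, 29, 32]
  Merge [28] + [26] -> [26, 28]
  Merge [0] + [9] -> [0, 9]
  Merge [26, 28] + [0, 9] -> [0, 9, 26, 28]
  Merge [-7, -2, 29, 32] + [0, 9, 26, 28] -> [-7, -2, 0, 9, 26, 28, 29, 32]


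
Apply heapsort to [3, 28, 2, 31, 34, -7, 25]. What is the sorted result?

Build heap: [34, 31, 25, 3, 28, -7, 2]
Extract 34: [31, 28, 25, 3, 2, -7, 34]
Extract 31: [28, 3, 25, -7, 2, 31, 34]
Extract 28: [25, 3, 2, -7, 28, 31, 34]
Extract 25: [3, -7, 2, 25, 28, 31, 34]
Extract 3: [2, -7, 3, 25, 28, 31, 34]
Extract 2: [-7, 2, 3, 25, 28, 31, 34]


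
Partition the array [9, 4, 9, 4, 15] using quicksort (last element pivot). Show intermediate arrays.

Partition 1: pivot=15 at index 4 -> [9, 4, 9, 4, 15]
Partition 2: pivot=4 at index 1 -> [4, 4, 9, 9, 15]
Partition 3: pivot=9 at index 3 -> [4, 4, 9, 9, 15]


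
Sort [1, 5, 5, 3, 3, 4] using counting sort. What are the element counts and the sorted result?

Count array: [0, 1, 0, 2, 1, 2]
(count[i] = number of elements equal to i)
Cumulative count: [0, 1, 1, 3, 4, 6]
Sorted: [1, 3, 3, 4, 5, 5]


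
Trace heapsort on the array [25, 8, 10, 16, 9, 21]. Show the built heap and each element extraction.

Build heap: [25, 16, 21, 8, 9, 10]
Extract 25: [21, 16, 10, 8, 9, 25]
Extract 21: [16, 9, 10, 8, 21, 25]
Extract 16: [10, 9, 8, 16, 21, 25]
Extract 10: [9, 8, 10, 16, 21, 25]
Extract 9: [8, 9, 10, 16, 21, 25]


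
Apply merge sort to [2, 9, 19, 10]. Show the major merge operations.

Divide and conquer:
  Merge [2] + [9] -> [2, 9]
  Merge [19] + [10] -> [10, 19]
  Merge [2, 9] + [10, 19] -> [2, 9, 10, 19]


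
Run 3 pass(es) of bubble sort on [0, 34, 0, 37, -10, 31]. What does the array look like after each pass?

After pass 1: [0, 0, 34, -10, 31, 37] (3 swaps)
After pass 2: [0, 0, -10, 31, 34, 37] (2 swaps)
After pass 3: [0, -10, 0, 31, 34, 37] (1 swaps)
Total swaps: 6


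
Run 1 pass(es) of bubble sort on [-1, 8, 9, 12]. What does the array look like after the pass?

After pass 1: [-1, 8, 9, 12] (0 swaps)
Total swaps: 0


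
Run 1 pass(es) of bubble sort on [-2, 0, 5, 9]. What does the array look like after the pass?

After pass 1: [-2, 0, 5, 9] (0 swaps)
Total swaps: 0


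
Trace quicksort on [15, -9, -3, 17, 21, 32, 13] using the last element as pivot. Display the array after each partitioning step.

Partition 1: pivot=13 at index 2 -> [-9, -3, 13, 17, 21, 32, 15]
Partition 2: pivot=-3 at index 1 -> [-9, -3, 13, 17, 21, 32, 15]
Partition 3: pivot=15 at index 3 -> [-9, -3, 13, 15, 21, 32, 17]
Partition 4: pivot=17 at index 4 -> [-9, -3, 13, 15, 17, 32, 21]
Partition 5: pivot=21 at index 5 -> [-9, -3, 13, 15, 17, 21, 32]


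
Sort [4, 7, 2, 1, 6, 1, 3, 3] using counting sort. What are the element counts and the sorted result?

Count array: [0, 2, 1, 2, 1, 0, 1, 1]
(count[i] = number of elements equal to i)
Cumulative count: [0, 2, 3, 5, 6, 6, 7, 8]
Sorted: [1, 1, 2, 3, 3, 4, 6, 7]


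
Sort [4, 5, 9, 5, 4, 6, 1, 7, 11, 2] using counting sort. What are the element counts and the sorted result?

Count array: [0, 1, 1, 0, 2, 2, 1, 1, 0, 1, 0, 1]
(count[i] = number of elements equal to i)
Cumulative count: [0, 1, 2, 2, 4, 6, 7, 8, 8, 9, 9, 10]
Sorted: [1, 2, 4, 4, 5, 5, 6, 7, 9, 11]


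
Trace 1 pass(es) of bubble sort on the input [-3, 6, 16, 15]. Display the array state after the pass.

After pass 1: [-3, 6, 15, 16] (1 swaps)
Total swaps: 1


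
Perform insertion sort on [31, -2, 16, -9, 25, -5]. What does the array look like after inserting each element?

First element 31 is already 'sorted'
Insert -2: shifted 1 elements -> [-2, 31, 16, -9, 25, -5]
Insert 16: shifted 1 elements -> [-2, 16, 31, -9, 25, -5]
Insert -9: shifted 3 elements -> [-9, -2, 16, 31, 25, -5]
Insert 25: shifted 1 elements -> [-9, -2, 16, 25, 31, -5]
Insert -5: shifted 4 elements -> [-9, -5, -2, 16, 25, 31]


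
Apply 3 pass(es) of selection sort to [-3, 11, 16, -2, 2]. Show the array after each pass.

Pass 1: Select minimum -3 at index 0, swap -> [-3, 11, 16, -2, 2]
Pass 2: Select minimum -2 at index 3, swap -> [-3, -2, 16, 11, 2]
Pass 3: Select minimum 2 at index 4, swap -> [-3, -2, 2, 11, 16]


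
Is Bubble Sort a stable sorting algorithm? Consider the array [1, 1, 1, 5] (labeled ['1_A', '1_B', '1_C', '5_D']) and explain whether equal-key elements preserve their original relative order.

Trace Bubble Sort on the labeled array (the key is the number; the letter only tracks identity):
  After pass 1: [1_A, 1_B, 1_C, 5_D] (no swaps, done)
Final order: [1_A, 1_B, 1_C, 5_D]
Equal keys:
  value 1: originally 1_A, 1_B, 1_C; after sorting 1_A, 1_B, 1_C -> order preserved
All equal keys kept their original relative order. Bubble Sort is stable: it only swaps adjacent elements when the left one is strictly greater, so equal keys never move past each other.
Answer: Stable


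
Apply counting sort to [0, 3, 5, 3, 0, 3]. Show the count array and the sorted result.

Count array: [2, 0, 0, 3, 0, 1]
(count[i] = number of elements equal to i)
Cumulative count: [2, 2, 2, 5, 5, 6]
Sorted: [0, 0, 3, 3, 3, 5]


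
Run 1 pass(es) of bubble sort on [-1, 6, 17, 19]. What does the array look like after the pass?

After pass 1: [-1, 6, 17, 19] (0 swaps)
Total swaps: 0


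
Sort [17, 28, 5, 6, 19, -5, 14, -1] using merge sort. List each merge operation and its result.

Divide and conquer:
  Merge [17] + [28] -> [17, 28]
  Merge [5] + [6] -> [5, 6]
  Merge [17, 28] + [5, 6] -> [5, 6, 17, 28]
  Merge [19] + [-5] -> [-5, 19]
  Merge [14] + [-1] -> [-1, 14]
  Merge [-5, 19] + [-1, 14] -> [-5, -1, 14, 19]
  Merge [5, 6, 17, 28] + [-5, -1, 14, 19] -> [-5, -1, 5, 6, 14, 17, 19, 28]


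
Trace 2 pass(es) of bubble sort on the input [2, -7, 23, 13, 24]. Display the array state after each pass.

After pass 1: [-7, 2, 13, 23, 24] (2 swaps)
After pass 2: [-7, 2, 13, 23, 24] (0 swaps)
Total swaps: 2


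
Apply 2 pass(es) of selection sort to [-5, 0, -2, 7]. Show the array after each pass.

Pass 1: Select minimum -5 at index 0, swap -> [-5, 0, -2, 7]
Pass 2: Select minimum -2 at index 2, swap -> [-5, -2, 0, 7]


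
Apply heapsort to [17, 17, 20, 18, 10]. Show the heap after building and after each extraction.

Build heap: [20, 18, 17, 17, 10]
Extract 20: [18, 17, 17, 10, 20]
Extract 18: [17, 10, 17, 18, 20]
Extract 17: [17, 10, 17, 18, 20]
Extract 17: [10, 17, 17, 18, 20]


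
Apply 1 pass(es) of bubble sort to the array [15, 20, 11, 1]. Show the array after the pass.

After pass 1: [15, 11, 1, 20] (2 swaps)
Total swaps: 2


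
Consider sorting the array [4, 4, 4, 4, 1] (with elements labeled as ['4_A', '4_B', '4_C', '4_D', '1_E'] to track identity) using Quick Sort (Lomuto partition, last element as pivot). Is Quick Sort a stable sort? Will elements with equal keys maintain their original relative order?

Trace Quick Sort on the labeled array (the key is the number; the letter only tracks identity):
  Partition indices 0..4 around pivot 1_E -> [1_E, 4_B, 4_C, 4_D, 4_A]
  Partition indices 1..4 around pivot 4_A -> [1_E, 4_B, 4_C, 4_D, 4_A]
  Partition indices 1..3 around pivot 4_D -> [1_E, 4_B, 4_C, 4_D, 4_A]
  Partition indices 1..2 around pivot 4_C -> [1_E, 4_B, 4_C, 4_D, 4_A]
Final order: [1_E, 4_B, 4_C, 4_D, 4_A]
Equal keys:
  value 4: originally 4_A, 4_B, 4_C, 4_D; after sorting 4_B, 4_C, 4_D, 4_A -> order changed
Equal keys were reordered, so Quick Sort is not stable: partition swaps elements across long distances and can reorder equal keys. (One such input is enough; an unstable sort may happen to preserve order on other inputs, but it gives no guarantee.)
Answer: Not stable


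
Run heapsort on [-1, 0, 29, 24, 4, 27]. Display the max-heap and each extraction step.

Build heap: [29, 24, 27, 0, 4, -1]
Extract 29: [27, 24, -1, 0, 4, 29]
Extract 27: [24, 4, -1, 0, 27, 29]
Extract 24: [4, 0, -1, 24, 27, 29]
Extract 4: [0, -1, 4, 24, 27, 29]
Extract 0: [-1, 0, 4, 24, 27, 29]


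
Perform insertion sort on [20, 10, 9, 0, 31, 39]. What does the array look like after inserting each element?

First element 20 is already 'sorted'
Insert 10: shifted 1 elements -> [10, 20, 9, 0, 31, 39]
Insert 9: shifted 2 elements -> [9, 10, 20, 0, 31, 39]
Insert 0: shifted 3 elements -> [0, 9, 10, 20, 31, 39]
Insert 31: shifted 0 elements -> [0, 9, 10, 20, 31, 39]
Insert 39: shifted 0 elements -> [0, 9, 10, 20, 31, 39]


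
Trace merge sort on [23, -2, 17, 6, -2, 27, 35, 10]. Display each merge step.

Divide and conquer:
  Merge [23] + [-2] -> [-2, 23]
  Merge [17] + [6] -> [6, 17]
  Merge [-2, 23] + [6, 17] -> [-2, 6, 17, 23]
  Merge [-2] + [27] -> [-2, 27]
  Merge [35] + [10] -> [10, 35]
  Merge [-2, 27] + [10, 35] -> [-2, 10, 27, 35]
  Merge [-2, 6, 17, 23] + [-2, 10, 27, 35] -> [-2, -2, 6, 10, 17, 23, 27, 35]


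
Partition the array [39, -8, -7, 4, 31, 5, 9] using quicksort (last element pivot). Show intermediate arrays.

Partition 1: pivot=9 at index 4 -> [-8, -7, 4, 5, 9, 39, 31]
Partition 2: pivot=5 at index 3 -> [-8, -7, 4, 5, 9, 39, 31]
Partition 3: pivot=4 at index 2 -> [-8, -7, 4, 5, 9, 39, 31]
Partition 4: pivot=-7 at index 1 -> [-8, -7, 4, 5, 9, 39, 31]
Partition 5: pivot=31 at index 5 -> [-8, -7, 4, 5, 9, 31, 39]


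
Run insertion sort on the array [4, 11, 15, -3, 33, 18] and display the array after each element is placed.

First element 4 is already 'sorted'
Insert 11: shifted 0 elements -> [4, 11, 15, -3, 33, 18]
Insert 15: shifted 0 elements -> [4, 11, 15, -3, 33, 18]
Insert -3: shifted 3 elements -> [-3, 4, 11, 15, 33, 18]
Insert 33: shifted 0 elements -> [-3, 4, 11, 15, 33, 18]
Insert 18: shifted 1 elements -> [-3, 4, 11, 15, 18, 33]


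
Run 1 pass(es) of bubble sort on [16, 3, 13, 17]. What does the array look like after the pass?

After pass 1: [3, 13, 16, 17] (2 swaps)
Total swaps: 2


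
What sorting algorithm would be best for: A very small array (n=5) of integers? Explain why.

Best choice: Insertion sort
Reason: For tiny inputs the O(n^2) overhead is negligible and insertion sort has minimal constant factors


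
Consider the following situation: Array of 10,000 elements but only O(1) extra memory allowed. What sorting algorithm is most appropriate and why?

Best choice: Heapsort
Reason: Heapsort rearranges the array in place using O(1) auxiliary space and still guarantees O(n log n) time; quicksort partitions in place but needs Theta(log n) stack space for recursion (O(n) in the worst case), and mergesort requires O(n) auxiliary space


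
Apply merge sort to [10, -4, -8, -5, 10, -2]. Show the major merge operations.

Divide and conquer:
  Merge [-4] + [-8] -> [-8, -4]
  Merge [10] + [-8, -4] -> [-8, -4, 10]
  Merge [10] + [-2] -> [-2, 10]
  Merge [-5] + [-2, 10] -> [-5, -2, 10]
  Merge [-8, -4, 10] + [-5, -2, 10] -> [-8, -5, -4, -2, 10, 10]


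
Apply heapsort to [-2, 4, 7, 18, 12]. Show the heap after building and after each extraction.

Build heap: [18, 12, 7, 4, -2]
Extract 18: [12, 4, 7, -2, 18]
Extract 12: [7, 4, -2, 12, 18]
Extract 7: [4, -2, 7, 12, 18]
Extract 4: [-2, 4, 7, 12, 18]


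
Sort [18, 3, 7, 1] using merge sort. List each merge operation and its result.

Divide and conquer:
  Merge [18] + [3] -> [3, 18]
  Merge [7] + [1] -> [1, 7]
  Merge [3, 18] + [1, 7] -> [1, 3, 7, 18]


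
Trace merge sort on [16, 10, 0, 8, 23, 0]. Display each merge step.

Divide and conquer:
  Merge [10] + [0] -> [0, 10]
  Merge [16] + [0, 10] -> [0, 10, 16]
  Merge [23] + [0] -> [0, 23]
  Merge [8] + [0, 23] -> [0, 8, 23]
  Merge [0, 10, 16] + [0, 8, 23] -> [0, 0, 8, 10, 16, 23]


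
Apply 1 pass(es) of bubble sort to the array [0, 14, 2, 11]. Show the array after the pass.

After pass 1: [0, 2, 11, 14] (2 swaps)
Total swaps: 2


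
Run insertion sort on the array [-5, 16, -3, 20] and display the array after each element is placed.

First element -5 is already 'sorted'
Insert 16: shifted 0 elements -> [-5, 16, -3, 20]
Insert -3: shifted 1 elements -> [-5, -3, 16, 20]
Insert 20: shifted 0 elements -> [-5, -3, 16, 20]


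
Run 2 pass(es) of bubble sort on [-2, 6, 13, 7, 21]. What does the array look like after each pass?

After pass 1: [-2, 6, 7, 13, 21] (1 swaps)
After pass 2: [-2, 6, 7, 13, 21] (0 swaps)
Total swaps: 1


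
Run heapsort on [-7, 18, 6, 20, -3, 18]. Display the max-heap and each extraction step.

Build heap: [20, 18, 18, -7, -3, 6]
Extract 20: [18, 6, 18, -7, -3, 20]
Extract 18: [18, 6, -3, -7, 18, 20]
Extract 18: [6, -7, -3, 18, 18, 20]
Extract 6: [-3, -7, 6, 18, 18, 20]
Extract -3: [-7, -3, 6, 18, 18, 20]


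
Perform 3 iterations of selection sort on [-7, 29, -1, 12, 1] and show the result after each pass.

Pass 1: Select minimum -7 at index 0, swap -> [-7, 29, -1, 12, 1]
Pass 2: Select minimum -1 at index 2, swap -> [-7, -1, 29, 12, 1]
Pass 3: Select minimum 1 at index 4, swap -> [-7, -1, 1, 12, 29]


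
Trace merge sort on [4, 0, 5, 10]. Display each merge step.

Divide and conquer:
  Merge [4] + [0] -> [0, 4]
  Merge [5] + [10] -> [5, 10]
  Merge [0, 4] + [5, 10] -> [0, 4, 5, 10]


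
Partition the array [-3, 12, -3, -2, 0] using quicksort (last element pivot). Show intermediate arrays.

Partition 1: pivot=0 at index 3 -> [-3, -3, -2, 0, 12]
Partition 2: pivot=-2 at index 2 -> [-3, -3, -2, 0, 12]
Partition 3: pivot=-3 at index 1 -> [-3, -3, -2, 0, 12]


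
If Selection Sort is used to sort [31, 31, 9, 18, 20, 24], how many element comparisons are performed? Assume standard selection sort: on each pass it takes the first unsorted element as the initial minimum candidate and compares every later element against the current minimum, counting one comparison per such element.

Pass 1: scan indices 1..5 for the minimum = 5 comparison(s); min is 9, place at index 0 -> [9, 31, 31, 18, 20, 24]
Pass 2: scan indices 2..5 for the minimum = 4 comparison(s); min is 18, place at index 1 -> [9, 18, 31, 31, 20, 24]
Pass 3: scan indices 3..5 for the minimum = 3 comparison(s); min is 20, place at index 2 -> [9, 18, 20, 31, 31, 24]
Pass 4: scan indices 4..5 for the minimum = 2 comparison(s); min is 24, place at index 3 -> [9, 18, 20, 24, 31, 31]
Pass 5: scan indices 5..5 for the minimum = 1 comparison(s); min is 31, place at index 4 -> [9, 18, 20, 24, 31, 31]
Selection sort always scans the whole unsorted suffix, so the count is (n-1) + (n-2) + ... + 1 = n(n-1)/2 = 6*5/2 = 15 regardless of the input order.
Total comparisons: 5 + 4 + 3 + 2 + 1 = 15


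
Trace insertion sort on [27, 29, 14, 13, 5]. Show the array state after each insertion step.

First element 27 is already 'sorted'
Insert 29: shifted 0 elements -> [27, 29, 14, 13, 5]
Insert 14: shifted 2 elements -> [14, 27, 29, 13, 5]
Insert 13: shifted 3 elements -> [13, 14, 27, 29, 5]
Insert 5: shifted 4 elements -> [5, 13, 14, 27, 29]


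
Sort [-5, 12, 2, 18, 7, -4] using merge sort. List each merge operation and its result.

Divide and conquer:
  Merge [12] + [2] -> [2, 12]
  Merge [-5] + [2, 12] -> [-5, 2, 12]
  Merge [7] + [-4] -> [-4, 7]
  Merge [18] + [-4, 7] -> [-4, 7, 18]
  Merge [-5, 2, 12] + [-4, 7, 18] -> [-5, -4, 2, 7, 12, 18]


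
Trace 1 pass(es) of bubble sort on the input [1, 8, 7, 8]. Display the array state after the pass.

After pass 1: [1, 7, 8, 8] (1 swaps)
Total swaps: 1


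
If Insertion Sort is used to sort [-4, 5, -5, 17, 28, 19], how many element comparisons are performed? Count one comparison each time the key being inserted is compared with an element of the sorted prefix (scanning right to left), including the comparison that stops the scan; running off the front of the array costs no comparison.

Insert 5: -4 <= 5 (stop) = 1 comparison(s) -> [-4, 5, -5, 17, 28, 19]
Insert -5: 5 > -5 (shift), -4 > -5 (shift), reached front = 2 comparison(s) -> [-5, -4, 5, 17, 28, 19]
Insert 17: 5 <= 17 (stop) = 1 comparison(s) -> [-5, -4, 5, 17, 28, 19]
Insert 28: 17 <= 28 (stop) = 1 comparison(s) -> [-5, -4, 5, 17, 28, 19]
Insert 19: 28 > 19 (shift), 17 <= 19 (stop) = 2 comparison(s) -> [-5, -4, 5, 17, 19, 28]
Total comparisons: 1 + 2 + 1 + 1 + 2 = 7


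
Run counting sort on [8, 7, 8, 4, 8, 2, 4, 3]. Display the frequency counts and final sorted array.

Count array: [0, 0, 1, 1, 2, 0, 0, 1, 3]
(count[i] = number of elements equal to i)
Cumulative count: [0, 0, 1, 2, 4, 4, 4, 5, 8]
Sorted: [2, 3, 4, 4, 7, 8, 8, 8]


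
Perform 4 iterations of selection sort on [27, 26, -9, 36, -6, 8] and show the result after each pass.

Pass 1: Select minimum -9 at index 2, swap -> [-9, 26, 27, 36, -6, 8]
Pass 2: Select minimum -6 at index 4, swap -> [-9, -6, 27, 36, 26, 8]
Pass 3: Select minimum 8 at index 5, swap -> [-9, -6, 8, 36, 26, 27]
Pass 4: Select minimum 26 at index 4, swap -> [-9, -6, 8, 26, 36, 27]


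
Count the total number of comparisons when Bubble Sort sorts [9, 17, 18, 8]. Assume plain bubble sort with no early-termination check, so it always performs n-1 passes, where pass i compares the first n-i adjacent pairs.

Pass 1: compare adjacent pairs (0,1)..(2,3) = 3 comparison(s), 1 swap(s) -> [9, 17, 8, 18]
Pass 2: compare adjacent pairs (0,1)..(1,2) = 2 comparison(s), 1 swap(s) -> [9, 8, 17, 18]
Pass 3: compare adjacent pairs (0,1)..(0,1) = 1 comparison(s), 1 swap(s) -> [8, 9, 17, 18]
Total comparisons: 3 + 2 + 1 = 6


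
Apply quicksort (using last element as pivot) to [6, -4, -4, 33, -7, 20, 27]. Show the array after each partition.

Partition 1: pivot=27 at index 5 -> [6, -4, -4, -7, 20, 27, 33]
Partition 2: pivot=20 at index 4 -> [6, -4, -4, -7, 20, 27, 33]
Partition 3: pivot=-7 at index 0 -> [-7, -4, -4, 6, 20, 27, 33]
Partition 4: pivot=6 at index 3 -> [-7, -4, -4, 6, 20, 27, 33]
Partition 5: pivot=-4 at index 2 -> [-7, -4, -4, 6, 20, 27, 33]


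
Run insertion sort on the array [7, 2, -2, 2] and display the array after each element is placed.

First element 7 is already 'sorted'
Insert 2: shifted 1 elements -> [2, 7, -2, 2]
Insert -2: shifted 2 elements -> [-2, 2, 7, 2]
Insert 2: shifted 1 elements -> [-2, 2, 2, 7]


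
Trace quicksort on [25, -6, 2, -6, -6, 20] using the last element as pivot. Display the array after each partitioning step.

Partition 1: pivot=20 at index 4 -> [-6, 2, -6, -6, 20, 25]
Partition 2: pivot=-6 at index 2 -> [-6, -6, -6, 2, 20, 25]
Partition 3: pivot=-6 at index 1 -> [-6, -6, -6, 2, 20, 25]


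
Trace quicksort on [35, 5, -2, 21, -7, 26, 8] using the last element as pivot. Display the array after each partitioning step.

Partition 1: pivot=8 at index 3 -> [5, -2, -7, 8, 35, 26, 21]
Partition 2: pivot=-7 at index 0 -> [-7, -2, 5, 8, 35, 26, 21]
Partition 3: pivot=5 at index 2 -> [-7, -2, 5, 8, 35, 26, 21]
Partition 4: pivot=21 at index 4 -> [-7, -2, 5, 8, 21, 26, 35]
Partition 5: pivot=35 at index 6 -> [-7, -2, 5, 8, 21, 26, 35]


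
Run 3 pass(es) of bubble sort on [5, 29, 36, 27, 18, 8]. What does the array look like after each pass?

After pass 1: [5, 29, 27, 18, 8, 36] (3 swaps)
After pass 2: [5, 27, 18, 8, 29, 36] (3 swaps)
After pass 3: [5, 18, 8, 27, 29, 36] (2 swaps)
Total swaps: 8


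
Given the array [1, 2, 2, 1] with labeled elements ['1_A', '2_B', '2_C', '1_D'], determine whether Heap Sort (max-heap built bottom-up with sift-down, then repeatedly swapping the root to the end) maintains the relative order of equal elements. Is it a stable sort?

Trace Heap Sort on the labeled array (the key is the number; the letter only tracks identity):
  Build max-heap: [2_B, 1_A, 2_C, 1_D]
  Swap root 2_B to index 3, re-heapify first 3 -> [2_C, 1_A, 1_D, 2_B]
  Swap root 2_C to index 2, re-heapify first 2 -> [1_D, 1_A, 2_C, 2_B]
  Swap root 1_D to index 1, re-heapify first 1 -> [1_A, 1_D, 2_C, 2_B]
Final order: [1_A, 1_D, 2_C, 2_B]
Equal keys:
  value 1: originally 1_A, 1_D; after sorting 1_A, 1_D -> order preserved
  value 2: originally 2_B, 2_C; after sorting 2_C, 2_B -> order changed
Equal keys were reordered, so Heap Sort is not stable: heap construction and root-to-end swaps move elements without regard to the original order of equal keys. (One such input is enough; an unstable sort may happen to preserve order on other inputs, but it gives no guarantee.)
Answer: Not stable


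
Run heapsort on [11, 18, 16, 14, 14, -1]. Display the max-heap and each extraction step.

Build heap: [18, 14, 16, 11, 14, -1]
Extract 18: [16, 14, -1, 11, 14, 18]
Extract 16: [14, 14, -1, 11, 16, 18]
Extract 14: [14, 11, -1, 14, 16, 18]
Extract 14: [11, -1, 14, 14, 16, 18]
Extract 11: [-1, 11, 14, 14, 16, 18]


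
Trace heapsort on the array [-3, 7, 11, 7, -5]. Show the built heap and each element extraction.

Build heap: [11, 7, -3, 7, -5]
Extract 11: [7, 7, -3, -5, 11]
Extract 7: [7, -5, -3, 7, 11]
Extract 7: [-3, -5, 7, 7, 11]
Extract -3: [-5, -3, 7, 7, 11]


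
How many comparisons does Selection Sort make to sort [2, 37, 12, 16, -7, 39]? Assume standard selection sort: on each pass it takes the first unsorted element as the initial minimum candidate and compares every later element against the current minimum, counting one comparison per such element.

Pass 1: scan indices 1..5 for the minimum = 5 comparison(s); min is -7, place at index 0 -> [-7, 37, 12, 16, 2, 39]
Pass 2: scan indices 2..5 for the minimum = 4 comparison(s); min is 2, place at index 1 -> [-7, 2, 12, 16, 37, 39]
Pass 3: scan indices 3..5 for the minimum = 3 comparison(s); min is 12, place at index 2 -> [-7, 2, 12, 16, 37, 39]
Pass 4: scan indices 4..5 for the minimum = 2 comparison(s); min is 16, place at index 3 -> [-7, 2, 12, 16, 37, 39]
Pass 5: scan indices 5..5 for the minimum = 1 comparison(s); min is 37, place at index 4 -> [-7, 2, 12, 16, 37, 39]
Selection sort always scans the whole unsorted suffix, so the count is (n-1) + (n-2) + ... + 1 = n(n-1)/2 = 6*5/2 = 15 regardless of the input order.
Total comparisons: 5 + 4 + 3 + 2 + 1 = 15


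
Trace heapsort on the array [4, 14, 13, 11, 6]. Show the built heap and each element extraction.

Build heap: [14, 11, 13, 4, 6]
Extract 14: [13, 11, 6, 4, 14]
Extract 13: [11, 4, 6, 13, 14]
Extract 11: [6, 4, 11, 13, 14]
Extract 6: [4, 6, 11, 13, 14]


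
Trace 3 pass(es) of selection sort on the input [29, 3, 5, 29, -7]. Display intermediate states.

Pass 1: Select minimum -7 at index 4, swap -> [-7, 3, 5, 29, 29]
Pass 2: Select minimum 3 at index 1, swap -> [-7, 3, 5, 29, 29]
Pass 3: Select minimum 5 at index 2, swap -> [-7, 3, 5, 29, 29]


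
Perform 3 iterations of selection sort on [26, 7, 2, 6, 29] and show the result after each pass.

Pass 1: Select minimum 2 at index 2, swap -> [2, 7, 26, 6, 29]
Pass 2: Select minimum 6 at index 3, swap -> [2, 6, 26, 7, 29]
Pass 3: Select minimum 7 at index 3, swap -> [2, 6, 7, 26, 29]


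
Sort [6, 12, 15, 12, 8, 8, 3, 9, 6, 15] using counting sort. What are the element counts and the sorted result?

Count array: [0, 0, 0, 1, 0, 0, 2, 0, 2, 1, 0, 0, 2, 0, 0, 2]
(count[i] = number of elements equal to i)
Cumulative count: [0, 0, 0, 1, 1, 1, 3, 3, 5, 6, 6, 6, 8, 8, 8, 10]
Sorted: [3, 6, 6, 8, 8, 9, 12, 12, 15, 15]


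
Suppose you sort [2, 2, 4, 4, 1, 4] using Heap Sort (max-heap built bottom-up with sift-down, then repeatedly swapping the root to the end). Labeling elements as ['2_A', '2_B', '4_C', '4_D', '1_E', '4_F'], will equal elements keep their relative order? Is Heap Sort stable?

Trace Heap Sort on the labeled array (the key is the number; the letter only tracks identity):
  Build max-heap: [4_D, 2_A, 4_C, 2_B, 1_E, 4_F]
  Swap root 4_D to index 5, re-heapify first 5 -> [4_F, 2_A, 4_C, 2_B, 1_E, 4_D]
  Swap root 4_F to index 4, re-heapify first 4 -> [4_C, 2_A, 1_E, 2_B, 4_F, 4_D]
  Swap root 4_C to index 3, re-heapify first 3 -> [2_B, 2_A, 1_E, 4_C, 4_F, 4_D]
  Swap root 2_B to index 2, re-heapify first 2 -> [2_A, 1_E, 2_B, 4_C, 4_F, 4_D]
  Swap root 2_A to index 1, re-heapify first 1 -> [1_E, 2_A, 2_B, 4_C, 4_F, 4_D]
Final order: [1_E, 2_A, 2_B, 4_C, 4_F, 4_D]
Equal keys:
  value 2: originally 2_A, 2_B; after sorting 2_A, 2_B -> order preserved
  value 4: originally 4_C, 4_D, 4_F; after sorting 4_C, 4_F, 4_D -> order changed
Equal keys were reordered, so Heap Sort is not stable: heap construction and root-to-end swaps move elements without regard to the original order of equal keys. (One such input is enough; an unstable sort may happen to preserve order on other inputs, but it gives no guarantee.)
Answer: Not stable


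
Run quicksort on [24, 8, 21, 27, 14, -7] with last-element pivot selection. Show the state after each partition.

Partition 1: pivot=-7 at index 0 -> [-7, 8, 21, 27, 14, 24]
Partition 2: pivot=24 at index 4 -> [-7, 8, 21, 14, 24, 27]
Partition 3: pivot=14 at index 2 -> [-7, 8, 14, 21, 24, 27]


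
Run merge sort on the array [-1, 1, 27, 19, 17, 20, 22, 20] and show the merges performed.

Divide and conquer:
  Merge [-1] + [1] -> [-1, 1]
  Merge [27] + [19] -> [19, 27]
  Merge [-1, 1] + [19, 27] -> [-1, 1, 19, 27]
  Merge [17] + [20] -> [17, 20]
  Merge [22] + [20] -> [20, 22]
  Merge [17, 20] + [20, 22] -> [17, 20, 20, 22]
  Merge [-1, 1, 19, 27] + [17, 20, 20, 22] -> [-1, 1, 17, 19, 20, 20, 22, 27]


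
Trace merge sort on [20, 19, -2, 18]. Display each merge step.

Divide and conquer:
  Merge [20] + [19] -> [19, 20]
  Merge [-2] + [18] -> [-2, 18]
  Merge [19, 20] + [-2, 18] -> [-2, 18, 19, 20]


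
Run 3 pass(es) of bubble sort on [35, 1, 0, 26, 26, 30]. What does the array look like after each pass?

After pass 1: [1, 0, 26, 26, 30, 35] (5 swaps)
After pass 2: [0, 1, 26, 26, 30, 35] (1 swaps)
After pass 3: [0, 1, 26, 26, 30, 35] (0 swaps)
Total swaps: 6


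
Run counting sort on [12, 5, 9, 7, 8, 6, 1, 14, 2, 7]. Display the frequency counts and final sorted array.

Count array: [0, 1, 1, 0, 0, 1, 1, 2, 1, 1, 0, 0, 1, 0, 1]
(count[i] = number of elements equal to i)
Cumulative count: [0, 1, 2, 2, 2, 3, 4, 6, 7, 8, 8, 8, 9, 9, 10]
Sorted: [1, 2, 5, 6, 7, 7, 8, 9, 12, 14]


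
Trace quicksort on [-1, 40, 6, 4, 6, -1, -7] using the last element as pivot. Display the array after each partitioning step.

Partition 1: pivot=-7 at index 0 -> [-7, 40, 6, 4, 6, -1, -1]
Partition 2: pivot=-1 at index 2 -> [-7, -1, -1, 4, 6, 40, 6]
Partition 3: pivot=6 at index 5 -> [-7, -1, -1, 4, 6, 6, 40]
Partition 4: pivot=6 at index 4 -> [-7, -1, -1, 4, 6, 6, 40]


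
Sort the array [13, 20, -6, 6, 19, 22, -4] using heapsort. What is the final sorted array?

Build heap: [22, 20, 13, 6, 19, -6, -4]
Extract 22: [20, 19, 13, 6, -4, -6, 22]
Extract 20: [19, 6, 13, -6, -4, 20, 22]
Extract 19: [13, 6, -4, -6, 19, 20, 22]
Extract 13: [6, -6, -4, 13, 19, 20, 22]
Extract 6: [-4, -6, 6, 13, 19, 20, 22]
Extract -4: [-6, -4, 6, 13, 19, 20, 22]


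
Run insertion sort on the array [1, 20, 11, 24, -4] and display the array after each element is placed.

First element 1 is already 'sorted'
Insert 20: shifted 0 elements -> [1, 20, 11, 24, -4]
Insert 11: shifted 1 elements -> [1, 11, 20, 24, -4]
Insert 24: shifted 0 elements -> [1, 11, 20, 24, -4]
Insert -4: shifted 4 elements -> [-4, 1, 11, 20, 24]


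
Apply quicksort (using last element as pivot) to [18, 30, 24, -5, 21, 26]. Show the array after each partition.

Partition 1: pivot=26 at index 4 -> [18, 24, -5, 21, 26, 30]
Partition 2: pivot=21 at index 2 -> [18, -5, 21, 24, 26, 30]
Partition 3: pivot=-5 at index 0 -> [-5, 18, 21, 24, 26, 30]


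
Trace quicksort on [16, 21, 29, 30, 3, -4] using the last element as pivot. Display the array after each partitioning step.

Partition 1: pivot=-4 at index 0 -> [-4, 21, 29, 30, 3, 16]
Partition 2: pivot=16 at index 2 -> [-4, 3, 16, 30, 21, 29]
Partition 3: pivot=29 at index 4 -> [-4, 3, 16, 21, 29, 30]


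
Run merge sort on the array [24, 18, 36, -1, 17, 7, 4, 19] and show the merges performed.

Divide and conquer:
  Merge [24] + [18] -> [18, 24]
  Merge [36] + [-1] -> [-1, 36]
  Merge [18, 24] + [-1, 36] -> [-1, 18, 24, 36]
  Merge [17] + [7] -> [7, 17]
  Merge [4] + [19] -> [4, 19]
  Merge [7, 17] + [4, 19] -> [4, 7, 17, 19]
  Merge [-1, 18, 24, 36] + [4, 7, 17, 19] -> [-1, 4, 7, 17, 18, 19, 24, 36]
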